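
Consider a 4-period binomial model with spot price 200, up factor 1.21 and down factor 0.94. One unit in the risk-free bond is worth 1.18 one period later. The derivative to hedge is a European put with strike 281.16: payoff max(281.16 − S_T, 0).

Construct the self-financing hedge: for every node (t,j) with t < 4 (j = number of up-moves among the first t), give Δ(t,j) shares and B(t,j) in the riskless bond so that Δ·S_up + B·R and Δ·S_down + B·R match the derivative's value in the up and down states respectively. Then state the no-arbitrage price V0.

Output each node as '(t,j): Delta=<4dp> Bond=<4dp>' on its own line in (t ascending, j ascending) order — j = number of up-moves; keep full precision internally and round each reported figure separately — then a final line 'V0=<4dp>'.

Under the risk-neutral measure, an up-move has probability p* = (R−d)/(u−d) = 0.8889 and values discount at R = 1.18.
Payoff layer (t=4): V(4,0)=125.0102, V(4,1)=80.1587, V(4,2)=22.4242, V(4,3)=0.0000, V(4,4)=0.0000
  t=3,j=0: stock 166.1168 → up 201.0013 (V=80.1587), down 156.1498 (V=125.0102). Price 72.1544; hedge Δ=-1.0000, bond B=238.2712.
  t=3,j=1: stock 213.8312 → up 258.7358 (V=22.4242), down 201.0013 (V=80.1587). Price 24.4400; hedge Δ=-1.0000, bond B=238.2712.
  t=3,j=2: stock 275.2508 → up 333.0535 (V=0.0000), down 258.7358 (V=22.4242). Price 2.1115; hedge Δ=-0.3017, bond B=85.1643.
  t=3,j=3: stock 354.3122 → up 428.7178 (V=0.0000), down 333.0535 (V=0.0000). Price 0.0000; hedge Δ=0.0000, bond B=0.0000.
  t=2,j=0: stock 176.7200 → up 213.8312 (V=24.4400), down 166.1168 (V=72.1544). Price 25.2047; hedge Δ=-1.0000, bond B=201.9247.
  t=2,j=1: stock 227.4800 → up 275.2508 (V=2.1115), down 213.8312 (V=24.4400). Price 3.8919; hedge Δ=-0.3635, bond B=86.5900.
  t=2,j=2: stock 292.8200 → up 354.3122 (V=0.0000), down 275.2508 (V=2.1115). Price 0.1988; hedge Δ=-0.0267, bond B=8.0192.
  t=1,j=0: stock 188.0000 → up 227.4800 (V=3.8919), down 176.7200 (V=25.2047). Price 5.3051; hedge Δ=-0.4199, bond B=84.2415.
  t=1,j=1: stock 242.0000 → up 292.8200 (V=0.1988), down 227.4800 (V=3.8919). Price 0.5162; hedge Δ=-0.0565, bond B=14.1943.
  t=0,j=0: stock 200.0000 → up 242.0000 (V=0.5162), down 188.0000 (V=5.3051). Price 0.8884; hedge Δ=-0.0887, bond B=18.6249.
Each (Δ,B) replicates both successor values, so the strategy is self-financing and V0 is arbitrage-free.

(0,0): Delta=-0.0887 Bond=18.6249
(1,0): Delta=-0.4199 Bond=84.2415
(1,1): Delta=-0.0565 Bond=14.1943
(2,0): Delta=-1.0000 Bond=201.9247
(2,1): Delta=-0.3635 Bond=86.5900
(2,2): Delta=-0.0267 Bond=8.0192
(3,0): Delta=-1.0000 Bond=238.2712
(3,1): Delta=-1.0000 Bond=238.2712
(3,2): Delta=-0.3017 Bond=85.1643
(3,3): Delta=0.0000 Bond=0.0000
V0=0.8884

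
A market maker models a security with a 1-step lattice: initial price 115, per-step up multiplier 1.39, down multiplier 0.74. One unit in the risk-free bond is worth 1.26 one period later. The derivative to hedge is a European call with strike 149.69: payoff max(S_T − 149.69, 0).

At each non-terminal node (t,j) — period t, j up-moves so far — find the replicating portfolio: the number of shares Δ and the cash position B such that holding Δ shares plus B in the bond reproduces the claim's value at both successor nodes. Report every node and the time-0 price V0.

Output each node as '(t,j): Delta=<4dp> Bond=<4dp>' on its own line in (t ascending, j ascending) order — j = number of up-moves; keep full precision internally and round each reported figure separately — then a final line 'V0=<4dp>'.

(0,0): Delta=0.1359 Bond=-9.1800
V0=6.4508

No-arbitrage ⇒ martingale measure with p* = (R−d)/(u−d) = 0.8000.
Terminal payoffs: V(1,0)=0.0000, V(1,1)=10.1600
Node (0,0) S=115.0000: V=(p*·10.1600+(1−p*)·0.0000)/1.26=6.4508; Δ=(10.1600−0.0000)/(159.8500−85.1000)=0.1359; B=V−Δ·S=-9.1800
Check: Δ(0,0)·S0 + B(0,0) = 6.4508 = V0.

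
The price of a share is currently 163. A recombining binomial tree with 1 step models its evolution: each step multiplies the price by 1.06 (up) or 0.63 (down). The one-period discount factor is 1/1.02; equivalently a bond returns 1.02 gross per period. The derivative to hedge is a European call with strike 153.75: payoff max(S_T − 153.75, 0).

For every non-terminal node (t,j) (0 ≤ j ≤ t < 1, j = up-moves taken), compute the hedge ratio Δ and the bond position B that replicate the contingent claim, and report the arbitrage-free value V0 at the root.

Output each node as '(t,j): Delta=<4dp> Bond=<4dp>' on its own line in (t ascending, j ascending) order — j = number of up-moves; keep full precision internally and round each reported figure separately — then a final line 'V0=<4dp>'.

Under the risk-neutral measure, an up-move has probability p* = (R−d)/(u−d) = 0.9070 and values discount at R = 1.02.
At expiry t=1: V(1,0)=0.0000, V(1,1)=19.0300
(0,0): S=163.0000. Δ = (V_up−V_dn)/(S_up−S_dn) = (19.0300−0.0000)/(172.7800−102.6900) = 0.2715. V = [p*·19.0300 + (1−p*)·0.0000]/1.02 = 16.9213. B = V − Δ·S = -27.3345.
Self-financing check: at every node Δ·S+B equals the discounted successor values.

(0,0): Delta=0.2715 Bond=-27.3345
V0=16.9213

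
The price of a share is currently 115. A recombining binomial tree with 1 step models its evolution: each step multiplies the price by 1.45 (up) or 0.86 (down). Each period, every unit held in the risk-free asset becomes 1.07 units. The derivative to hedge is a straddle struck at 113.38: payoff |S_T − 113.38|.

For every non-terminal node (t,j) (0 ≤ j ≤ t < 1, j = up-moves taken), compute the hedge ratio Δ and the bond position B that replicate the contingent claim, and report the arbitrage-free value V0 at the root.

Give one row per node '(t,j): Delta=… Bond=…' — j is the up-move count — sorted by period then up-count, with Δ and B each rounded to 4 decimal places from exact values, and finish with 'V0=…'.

The replicating-portfolio and risk-neutral prices coincide; use p* = (1.07−0.86)/(1.45−0.86) = 0.3559 for the latter.
Payoff layer (t=1): V(1,0)=14.4800, V(1,1)=53.3700
  t=0,j=0: stock 115.0000 → up 166.7500 (V=53.3700), down 98.9000 (V=14.4800). Price 26.4693; hedge Δ=0.5732, bond B=-39.4459.
Check: Δ(0,0)·S0 + B(0,0) = 26.4693 = V0.

(0,0): Delta=0.5732 Bond=-39.4459
V0=26.4693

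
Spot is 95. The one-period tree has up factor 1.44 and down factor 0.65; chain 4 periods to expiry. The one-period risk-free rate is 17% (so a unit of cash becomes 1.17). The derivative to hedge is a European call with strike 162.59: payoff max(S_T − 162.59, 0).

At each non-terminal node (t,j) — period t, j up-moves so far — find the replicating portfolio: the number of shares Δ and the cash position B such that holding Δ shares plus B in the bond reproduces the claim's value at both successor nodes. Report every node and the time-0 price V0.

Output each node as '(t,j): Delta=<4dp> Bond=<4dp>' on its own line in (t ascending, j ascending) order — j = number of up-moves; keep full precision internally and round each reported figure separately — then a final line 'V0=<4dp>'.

Risk-neutral probability p* = (R−d)/(u−d) = (1.17−0.65)/(1.44−0.65) = 0.6582.
Terminal payoffs: V(4,0)=0.0000, V(4,1)=0.0000, V(4,2)=0.0000, V(4,3)=21.7945, V(4,4)=245.8926
  t=3,j=0: stock 26.0894 → up 37.5687 (V=0.0000), down 16.9581 (V=0.0000). Price 0.0000; hedge Δ=0.0000, bond B=0.0000.
  t=3,j=1: stock 57.7980 → up 83.2291 (V=0.0000), down 37.5687 (V=0.0000). Price 0.0000; hedge Δ=0.0000, bond B=0.0000.
  t=3,j=2: stock 128.0448 → up 184.3845 (V=21.7945), down 83.2291 (V=0.0000). Price 12.2613; hedge Δ=0.2155, bond B=-15.3267.
  t=3,j=3: stock 283.6685 → up 408.4826 (V=245.8926), down 184.3845 (V=21.7945). Price 144.7027; hedge Δ=1.0000, bond B=-138.9658.
  t=2,j=0: stock 40.1375 → up 57.7980 (V=0.0000), down 26.0894 (V=0.0000). Price 0.0000; hedge Δ=0.0000, bond B=0.0000.
  t=2,j=1: stock 88.9200 → up 128.0448 (V=12.2613), down 57.7980 (V=0.0000). Price 6.8981; hedge Δ=0.1745, bond B=-8.6226.
  t=2,j=2: stock 196.9920 → up 283.6685 (V=144.7027), down 128.0448 (V=12.2613). Price 84.9897; hedge Δ=0.8510, bond B=-82.6576.
  t=1,j=0: stock 61.7500 → up 88.9200 (V=6.8981), down 40.1375 (V=0.0000). Price 3.8808; hedge Δ=0.1414, bond B=-4.8510.
  t=1,j=1: stock 136.8000 → up 196.9920 (V=84.9897), down 88.9200 (V=6.8981). Price 49.8292; hedge Δ=0.7226, bond B=-49.0209.
  t=0,j=0: stock 95.0000 → up 136.8000 (V=49.8292), down 61.7500 (V=3.8808). Price 29.1669; hedge Δ=0.6122, bond B=-28.9956.
Each (Δ,B) replicates both successor values, so the strategy is self-financing and V0 is arbitrage-free.

(0,0): Delta=0.6122 Bond=-28.9956
(1,0): Delta=0.1414 Bond=-4.8510
(1,1): Delta=0.7226 Bond=-49.0209
(2,0): Delta=0.0000 Bond=0.0000
(2,1): Delta=0.1745 Bond=-8.6226
(2,2): Delta=0.8510 Bond=-82.6576
(3,0): Delta=0.0000 Bond=0.0000
(3,1): Delta=0.0000 Bond=0.0000
(3,2): Delta=0.2155 Bond=-15.3267
(3,3): Delta=1.0000 Bond=-138.9658
V0=29.1669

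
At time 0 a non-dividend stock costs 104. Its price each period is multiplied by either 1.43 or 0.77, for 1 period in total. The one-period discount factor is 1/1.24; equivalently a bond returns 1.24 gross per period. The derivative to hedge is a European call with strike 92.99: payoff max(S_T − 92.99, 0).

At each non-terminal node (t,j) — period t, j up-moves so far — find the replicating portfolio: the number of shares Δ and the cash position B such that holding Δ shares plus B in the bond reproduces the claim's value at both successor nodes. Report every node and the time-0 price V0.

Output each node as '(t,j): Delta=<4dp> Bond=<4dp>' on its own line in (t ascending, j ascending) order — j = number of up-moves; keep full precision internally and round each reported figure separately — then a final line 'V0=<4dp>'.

(0,0): Delta=0.8119 Bond=-52.4341
V0=32.0053

Risk-neutral probability p* = (R−d)/(u−d) = (1.24−0.77)/(1.43−0.77) = 0.7121.
Terminal values V(1,·): V(1,0)=0.0000, V(1,1)=55.7300
  t=0,j=0: stock 104.0000 → up 148.7200 (V=55.7300), down 80.0800 (V=0.0000). Price 32.0053; hedge Δ=0.8119, bond B=-52.4341.
The time-0 hedge costs 32.0053, which is the no-arbitrage price.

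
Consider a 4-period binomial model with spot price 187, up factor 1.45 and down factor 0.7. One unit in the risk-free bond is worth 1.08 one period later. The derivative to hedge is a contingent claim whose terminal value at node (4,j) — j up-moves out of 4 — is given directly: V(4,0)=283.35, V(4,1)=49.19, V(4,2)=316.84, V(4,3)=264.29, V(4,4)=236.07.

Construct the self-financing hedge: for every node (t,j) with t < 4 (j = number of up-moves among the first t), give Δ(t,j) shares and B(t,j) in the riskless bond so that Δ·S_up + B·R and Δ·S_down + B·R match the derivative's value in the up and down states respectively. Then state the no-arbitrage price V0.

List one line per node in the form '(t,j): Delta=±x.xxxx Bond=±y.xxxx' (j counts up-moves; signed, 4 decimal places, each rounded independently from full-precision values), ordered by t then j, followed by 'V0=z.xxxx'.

Risk-neutral probability p* = (R−d)/(u−d) = (1.08−0.7)/(1.45−0.7) = 0.5067.
Terminal payoffs: V(4,0)=283.3500, V(4,1)=49.1900, V(4,2)=316.8400, V(4,3)=264.2900, V(4,4)=236.0700
Node (3,0) S=64.1410: V=(p*·49.1900+(1−p*)·283.3500)/1.08=152.5083; Δ=(49.1900−283.3500)/(93.0044−44.8987)=-4.8676; B=V−Δ·S=464.7216
Node (3,1) S=132.8635: V=(p*·316.8400+(1−p*)·49.1900)/1.08=171.1105; Δ=(316.8400−49.1900)/(192.6521−93.0044)=2.6860; B=V−Δ·S=-185.7562
Node (3,2) S=275.2172: V=(p*·264.2900+(1−p*)·316.8400)/1.08=268.7173; Δ=(264.2900−316.8400)/(399.0650−192.6521)=-0.2546; B=V−Δ·S=338.7840
Node (3,3) S=570.0929: V=(p*·236.0700+(1−p*)·264.2900)/1.08=231.4740; Δ=(236.0700−264.2900)/(826.6347−399.0650)=-0.0660; B=V−Δ·S=269.1006
Node (2,0) S=91.6300: V=(p*·171.1105+(1−p*)·152.5083)/1.08=149.9383; Δ=(171.1105−152.5083)/(132.8635−64.1410)=0.2707; B=V−Δ·S=125.1354
Node (2,1) S=189.8050: V=(p*·268.7173+(1−p*)·171.1105)/1.08=204.2265; Δ=(268.7173−171.1105)/(275.2172−132.8635)=0.6857; B=V−Δ·S=74.0841
Node (2,2) S=393.1675: V=(p*·231.4740+(1−p*)·268.7173)/1.08=231.3401; Δ=(231.4740−268.7173)/(570.0929−275.2172)=-0.1263; B=V−Δ·S=280.9979
Node (1,0) S=130.9000: V=(p*·204.2265+(1−p*)·149.9383)/1.08=164.3003; Δ=(204.2265−149.9383)/(189.8050−91.6300)=0.5530; B=V−Δ·S=91.9161
Node (1,1) S=271.1500: V=(p*·231.3401+(1−p*)·204.2265)/1.08=201.8186; Δ=(231.3401−204.2265)/(393.1675−189.8050)=0.1333; B=V−Δ·S=165.6671
Node (0,0) S=187.0000: V=(p*·201.8186+(1−p*)·164.3003)/1.08=169.7311; Δ=(201.8186−164.3003)/(271.1500−130.9000)=0.2675; B=V−Δ·S=119.7067
The time-0 hedge costs 169.7311, which is the no-arbitrage price.

(0,0): Delta=0.2675 Bond=119.7067
(1,0): Delta=0.5530 Bond=91.9161
(1,1): Delta=0.1333 Bond=165.6671
(2,0): Delta=0.2707 Bond=125.1354
(2,1): Delta=0.6857 Bond=74.0841
(2,2): Delta=-0.1263 Bond=280.9979
(3,0): Delta=-4.8676 Bond=464.7216
(3,1): Delta=2.6860 Bond=-185.7562
(3,2): Delta=-0.2546 Bond=338.7840
(3,3): Delta=-0.0660 Bond=269.1006
V0=169.7311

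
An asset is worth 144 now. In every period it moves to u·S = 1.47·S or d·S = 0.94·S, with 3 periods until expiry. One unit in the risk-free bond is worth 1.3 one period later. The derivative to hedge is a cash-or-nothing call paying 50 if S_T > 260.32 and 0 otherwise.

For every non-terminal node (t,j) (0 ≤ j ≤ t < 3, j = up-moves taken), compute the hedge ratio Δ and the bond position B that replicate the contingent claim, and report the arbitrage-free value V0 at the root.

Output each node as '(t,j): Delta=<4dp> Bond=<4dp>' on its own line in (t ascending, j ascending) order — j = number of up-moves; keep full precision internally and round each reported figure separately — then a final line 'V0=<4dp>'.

Risk-neutral probability p* = (R−d)/(u−d) = (1.3−0.94)/(1.47−0.94) = 0.6792.
Payoff layer (t=3): V(3,0)=0.0000, V(3,1)=0.0000, V(3,2)=50.0000, V(3,3)=50.0000
  t=2,j=0: stock 127.2384 → up 187.0404 (V=0.0000), down 119.6041 (V=0.0000). Price 0.0000; hedge Δ=0.0000, bond B=0.0000.
  t=2,j=1: stock 198.9792 → up 292.4994 (V=50.0000), down 187.0404 (V=0.0000). Price 26.1248; hedge Δ=0.4741, bond B=-68.2148.
  t=2,j=2: stock 311.1696 → up 457.4193 (V=50.0000), down 292.4994 (V=50.0000). Price 38.4615; hedge Δ=0.0000, bond B=38.4615.
  t=1,j=0: stock 135.3600 → up 198.9792 (V=26.1248), down 127.2384 (V=0.0000). Price 13.6501; hedge Δ=0.3642, bond B=-35.6420.
  t=1,j=1: stock 211.6800 → up 311.1696 (V=38.4615), down 198.9792 (V=26.1248). Price 26.5419; hedge Δ=0.1100, bond B=3.2651.
  t=0,j=0: stock 144.0000 → up 211.6800 (V=26.5419), down 135.3600 (V=13.6501). Price 17.2360; hedge Δ=0.1689, bond B=-7.0881.
Self-financing check: at every node Δ·S+B equals the discounted successor values.

(0,0): Delta=0.1689 Bond=-7.0881
(1,0): Delta=0.3642 Bond=-35.6420
(1,1): Delta=0.1100 Bond=3.2651
(2,0): Delta=0.0000 Bond=0.0000
(2,1): Delta=0.4741 Bond=-68.2148
(2,2): Delta=0.0000 Bond=38.4615
V0=17.2360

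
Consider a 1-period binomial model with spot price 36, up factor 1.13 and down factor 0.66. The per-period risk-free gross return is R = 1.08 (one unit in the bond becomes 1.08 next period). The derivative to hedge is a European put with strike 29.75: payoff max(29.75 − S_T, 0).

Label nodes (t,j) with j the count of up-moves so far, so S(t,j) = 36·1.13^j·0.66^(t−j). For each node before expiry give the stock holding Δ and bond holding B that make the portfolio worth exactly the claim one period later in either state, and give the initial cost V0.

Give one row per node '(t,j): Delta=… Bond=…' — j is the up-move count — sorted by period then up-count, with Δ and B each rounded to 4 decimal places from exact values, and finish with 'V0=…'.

No-arbitrage ⇒ martingale measure with p* = (R−d)/(u−d) = 0.8936.
Payoff layer (t=1): V(1,0)=5.9900, V(1,1)=0.0000
(0,0): S=36.0000. Δ = (V_up−V_dn)/(S_up−S_dn) = (0.0000−5.9900)/(40.6800−23.7600) = -0.3540. V = [p*·0.0000 + (1−p*)·5.9900]/1.08 = 0.5900. B = V − Δ·S = 13.3347.
Root portfolio cost Δ·36+B reproduces V0=0.5900.

(0,0): Delta=-0.3540 Bond=13.3347
V0=0.5900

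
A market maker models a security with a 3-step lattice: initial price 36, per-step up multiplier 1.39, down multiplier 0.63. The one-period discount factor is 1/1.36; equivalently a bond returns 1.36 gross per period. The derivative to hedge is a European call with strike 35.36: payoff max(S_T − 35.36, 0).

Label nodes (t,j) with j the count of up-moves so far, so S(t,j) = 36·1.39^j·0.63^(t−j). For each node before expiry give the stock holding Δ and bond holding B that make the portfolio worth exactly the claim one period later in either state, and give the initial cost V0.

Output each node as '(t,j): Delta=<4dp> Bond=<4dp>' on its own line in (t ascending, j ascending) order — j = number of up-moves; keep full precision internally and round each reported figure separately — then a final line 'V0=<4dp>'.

No-arbitrage ⇒ martingale measure with p* = (R−d)/(u−d) = 0.9605.
Terminal values V(3,·): V(3,0)=0.0000, V(3,1)=0.0000, V(3,2)=8.4600, V(3,3)=61.3223
(2,0): S=14.2884. Δ = (V_up−V_dn)/(S_up−S_dn) = (0.0000−0.0000)/(19.8609−9.0017) = 0.0000. V = [p*·0.0000 + (1−p*)·0.0000]/1.36 = 0.0000. B = V − Δ·S = 0.0000.
(2,1): S=31.5252. Δ = (V_up−V_dn)/(S_up−S_dn) = (8.4600−0.0000)/(43.8200−19.8609) = 0.3531. V = [p*·8.4600 + (1−p*)·0.0000]/1.36 = 5.9751. B = V − Δ·S = -5.1566.
(2,2): S=69.5556. Δ = (V_up−V_dn)/(S_up−S_dn) = (61.3223−8.4600)/(96.6823−43.8200) = 1.0000. V = [p*·61.3223 + (1−p*)·8.4600]/1.36 = 43.5556. B = V − Δ·S = -26.0000.
(1,0): S=22.6800. Δ = (V_up−V_dn)/(S_up−S_dn) = (5.9751−0.0000)/(31.5252−14.2884) = 0.3466. V = [p*·5.9751 + (1−p*)·0.0000]/1.36 = 4.2200. B = V − Δ·S = -3.6419.
(1,1): S=50.0400. Δ = (V_up−V_dn)/(S_up−S_dn) = (43.5556−5.9751)/(69.5556−31.5252) = 0.9882. V = [p*·43.5556 + (1−p*)·5.9751]/1.36 = 30.9354. B = V − Δ·S = -18.5127.
(0,0): S=36.0000. Δ = (V_up−V_dn)/(S_up−S_dn) = (30.9354−4.2200)/(50.0400−22.6800) = 0.9764. V = [p*·30.9354 + (1−p*)·4.2200]/1.36 = 21.9712. B = V − Δ·S = -13.1806.
Each (Δ,B) replicates both successor values, so the strategy is self-financing and V0 is arbitrage-free.

(0,0): Delta=0.9764 Bond=-13.1806
(1,0): Delta=0.3466 Bond=-3.6419
(1,1): Delta=0.9882 Bond=-18.5127
(2,0): Delta=0.0000 Bond=0.0000
(2,1): Delta=0.3531 Bond=-5.1566
(2,2): Delta=1.0000 Bond=-26.0000
V0=21.9712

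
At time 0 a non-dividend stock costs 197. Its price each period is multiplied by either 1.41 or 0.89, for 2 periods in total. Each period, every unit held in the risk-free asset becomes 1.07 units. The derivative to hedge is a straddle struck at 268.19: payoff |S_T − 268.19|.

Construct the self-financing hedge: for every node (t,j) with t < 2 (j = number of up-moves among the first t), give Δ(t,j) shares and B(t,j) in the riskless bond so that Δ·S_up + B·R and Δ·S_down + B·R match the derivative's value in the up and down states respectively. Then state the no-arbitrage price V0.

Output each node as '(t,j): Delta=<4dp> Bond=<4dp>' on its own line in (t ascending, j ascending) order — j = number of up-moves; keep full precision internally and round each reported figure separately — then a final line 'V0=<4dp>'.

(0,0): Delta=-0.2202 Bond=106.4670
(1,0): Delta=-1.0000 Bond=250.6449
(1,1): Delta=0.7096 Bond=-144.3389
V0=63.0908

Risk-neutral probability p* = (R−d)/(u−d) = (1.07−0.89)/(1.41−0.89) = 0.3462.
At expiry t=2: V(2,0)=112.1463, V(2,1)=20.9747, V(2,2)=123.4657
  t=1,j=0: stock 175.3300 → up 247.2153 (V=20.9747), down 156.0437 (V=112.1463). Price 75.3149; hedge Δ=-1.0000, bond B=250.6449.
  t=1,j=1: stock 277.7700 → up 391.6557 (V=123.4657), down 247.2153 (V=20.9747). Price 52.7592; hedge Δ=0.7096, bond B=-144.3389.
  t=0,j=0: stock 197.0000 → up 277.7700 (V=52.7592), down 175.3300 (V=75.3149). Price 63.0908; hedge Δ=-0.2202, bond B=106.4670.
Each (Δ,B) replicates both successor values, so the strategy is self-financing and V0 is arbitrage-free.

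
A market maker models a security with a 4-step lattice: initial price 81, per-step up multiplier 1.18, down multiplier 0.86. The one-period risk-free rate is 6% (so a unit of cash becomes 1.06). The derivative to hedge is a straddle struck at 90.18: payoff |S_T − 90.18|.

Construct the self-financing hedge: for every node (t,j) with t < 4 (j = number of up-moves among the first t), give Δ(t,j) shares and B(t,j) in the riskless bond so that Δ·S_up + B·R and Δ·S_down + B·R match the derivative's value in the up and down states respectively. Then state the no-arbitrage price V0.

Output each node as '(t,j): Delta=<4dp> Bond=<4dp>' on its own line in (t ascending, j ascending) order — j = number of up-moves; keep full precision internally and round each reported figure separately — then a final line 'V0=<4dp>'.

Under the risk-neutral measure, an up-move has probability p* = (R−d)/(u−d) = 0.6250 and values discount at R = 1.06.
Payoff layer (t=4): V(4,0)=45.8723, V(4,1)=29.3858, V(4,2)=6.7647, V(4,3)=24.2736, V(4,4)=66.8610
  t=3,j=0: stock 51.5205 → up 60.7942 (V=29.3858), down 44.3077 (V=45.8723). Price 33.5549; hedge Δ=-1.0000, bond B=85.0755.
  t=3,j=1: stock 70.6910 → up 83.4153 (V=6.7647), down 60.7942 (V=29.3858). Price 14.3845; hedge Δ=-1.0000, bond B=85.0755.
  t=3,j=2: stock 96.9946 → up 114.4536 (V=24.2736), down 83.4153 (V=6.7647). Price 16.7054; hedge Δ=0.5641, bond B=-38.0100.
  t=3,j=3: stock 133.0856 → up 157.0410 (V=66.8610), down 114.4536 (V=24.2736). Price 48.0101; hedge Δ=1.0000, bond B=-85.0755.
  t=2,j=0: stock 59.9076 → up 70.6910 (V=14.3845), down 51.5205 (V=33.5549). Price 20.3523; hedge Δ=-1.0000, bond B=80.2599.
  t=2,j=1: stock 82.1988 → up 96.9946 (V=16.7054), down 70.6910 (V=14.3845). Price 14.9388; hedge Δ=0.0882, bond B=7.6859.
  t=2,j=2: stock 112.7844 → up 133.0856 (V=48.0101), down 96.9946 (V=16.7054). Price 34.2178; hedge Δ=0.8674, bond B=-63.6094.
  t=1,j=0: stock 69.6600 → up 82.1988 (V=14.9388), down 59.9076 (V=20.3523). Price 16.0083; hedge Δ=-0.2429, bond B=32.9256.
  t=1,j=1: stock 95.5800 → up 112.7844 (V=34.2178), down 82.1988 (V=14.9388). Price 25.4605; hedge Δ=0.6303, bond B=-34.7865.
  t=0,j=0: stock 81.0000 → up 95.5800 (V=25.4605), down 69.6600 (V=16.0083). Price 20.6754; hedge Δ=0.3647, bond B=-8.8627.
Root portfolio cost Δ·81+B reproduces V0=20.6754.

(0,0): Delta=0.3647 Bond=-8.8627
(1,0): Delta=-0.2429 Bond=32.9256
(1,1): Delta=0.6303 Bond=-34.7865
(2,0): Delta=-1.0000 Bond=80.2599
(2,1): Delta=0.0882 Bond=7.6859
(2,2): Delta=0.8674 Bond=-63.6094
(3,0): Delta=-1.0000 Bond=85.0755
(3,1): Delta=-1.0000 Bond=85.0755
(3,2): Delta=0.5641 Bond=-38.0100
(3,3): Delta=1.0000 Bond=-85.0755
V0=20.6754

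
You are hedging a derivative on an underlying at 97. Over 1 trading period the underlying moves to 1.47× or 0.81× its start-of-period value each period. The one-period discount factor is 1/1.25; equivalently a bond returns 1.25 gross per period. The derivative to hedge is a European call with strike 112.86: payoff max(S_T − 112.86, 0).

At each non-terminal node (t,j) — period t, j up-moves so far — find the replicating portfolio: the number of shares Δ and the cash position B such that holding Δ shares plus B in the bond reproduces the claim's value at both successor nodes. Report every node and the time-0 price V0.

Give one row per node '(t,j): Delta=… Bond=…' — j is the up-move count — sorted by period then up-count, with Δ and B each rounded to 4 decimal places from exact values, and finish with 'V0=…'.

Under the risk-neutral measure, an up-move has probability p* = (R−d)/(u−d) = 0.6667 and values discount at R = 1.25.
At expiry t=1: V(1,0)=0.0000, V(1,1)=29.7300
(0,0): S=97.0000. Δ = (V_up−V_dn)/(S_up−S_dn) = (29.7300−0.0000)/(142.5900−78.5700) = 0.4644. V = [p*·29.7300 + (1−p*)·0.0000]/1.25 = 15.8560. B = V − Δ·S = -29.1895.
Check: Δ(0,0)·S0 + B(0,0) = 15.8560 = V0.

(0,0): Delta=0.4644 Bond=-29.1895
V0=15.8560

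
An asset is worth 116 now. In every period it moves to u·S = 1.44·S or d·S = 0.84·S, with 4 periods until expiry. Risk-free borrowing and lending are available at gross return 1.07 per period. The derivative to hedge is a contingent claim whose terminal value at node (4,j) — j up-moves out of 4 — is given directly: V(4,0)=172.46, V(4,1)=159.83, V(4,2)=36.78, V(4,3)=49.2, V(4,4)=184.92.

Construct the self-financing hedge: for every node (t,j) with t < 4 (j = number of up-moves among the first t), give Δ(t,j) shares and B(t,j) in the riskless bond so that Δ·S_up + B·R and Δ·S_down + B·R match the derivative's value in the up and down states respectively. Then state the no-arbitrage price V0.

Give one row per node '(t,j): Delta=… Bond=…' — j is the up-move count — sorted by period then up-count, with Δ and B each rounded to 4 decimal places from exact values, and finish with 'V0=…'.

Since d<R<u, set p* = (R−d)/(u−d) = 0.3833; price each node as the discounted p*-expectation of its children.
Terminal values V(4,·): V(4,0)=172.4600, V(4,1)=159.8300, V(4,2)=36.7800, V(4,3)=49.2000, V(4,4)=184.9200
  t=3,j=0: stock 68.7537 → up 99.0053 (V=159.8300), down 57.7531 (V=172.4600). Price 156.6528; hedge Δ=-0.3062, bond B=177.7028.
  t=3,j=1: stock 117.8634 → up 169.7233 (V=36.7800), down 99.0053 (V=159.8300). Price 105.2905; hedge Δ=-1.7400, bond B=310.3738.
  t=3,j=2: stock 202.0516 → up 290.9543 (V=49.2000), down 169.7233 (V=36.7800). Price 38.8234; hedge Δ=0.1024, bond B=18.1234.
  t=3,j=3: stock 346.3741 → up 498.7788 (V=184.9200), down 290.9543 (V=49.2000). Price 94.6037; hedge Δ=0.6531, bond B=-131.5963.
  t=2,j=0: stock 81.8496 → up 117.8634 (V=105.2905), down 68.7537 (V=156.6528). Price 128.0037; hedge Δ=-1.0459, bond B=213.6075.
  t=2,j=1: stock 140.3136 → up 202.0516 (V=38.8234), down 117.8634 (V=105.2905). Price 74.5901; hedge Δ=-0.7895, bond B=185.3687.
  t=2,j=2: stock 240.5376 → up 346.3741 (V=94.6037), down 202.0516 (V=38.8234). Price 56.2671; hedge Δ=0.3865, bond B=-36.7001.
  t=1,j=0: stock 97.4400 → up 140.3136 (V=74.5901), down 81.8496 (V=128.0037). Price 100.4939; hedge Δ=-0.9136, bond B=189.5165.
  t=1,j=1: stock 167.0400 → up 240.5376 (V=56.2671), down 140.3136 (V=74.5901). Price 63.1461; hedge Δ=-0.1828, bond B=93.6844.
  t=0,j=0: stock 116.0000 → up 167.0400 (V=63.1461), down 97.4400 (V=100.4939). Price 80.5395; hedge Δ=-0.5366, bond B=142.7858.
The time-0 hedge costs 80.5395, which is the no-arbitrage price.

(0,0): Delta=-0.5366 Bond=142.7858
(1,0): Delta=-0.9136 Bond=189.5165
(1,1): Delta=-0.1828 Bond=93.6844
(2,0): Delta=-1.0459 Bond=213.6075
(2,1): Delta=-0.7895 Bond=185.3687
(2,2): Delta=0.3865 Bond=-36.7001
(3,0): Delta=-0.3062 Bond=177.7028
(3,1): Delta=-1.7400 Bond=310.3738
(3,2): Delta=0.1024 Bond=18.1234
(3,3): Delta=0.6531 Bond=-131.5963
V0=80.5395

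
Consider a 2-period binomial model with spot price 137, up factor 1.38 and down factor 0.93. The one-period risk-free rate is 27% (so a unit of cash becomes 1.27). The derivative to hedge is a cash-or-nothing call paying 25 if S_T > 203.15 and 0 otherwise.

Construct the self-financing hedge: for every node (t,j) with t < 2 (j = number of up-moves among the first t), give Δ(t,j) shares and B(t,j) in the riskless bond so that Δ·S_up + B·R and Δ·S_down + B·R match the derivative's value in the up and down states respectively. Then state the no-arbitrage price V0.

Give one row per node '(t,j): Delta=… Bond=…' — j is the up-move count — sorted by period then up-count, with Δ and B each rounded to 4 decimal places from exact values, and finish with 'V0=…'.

Under the risk-neutral measure, an up-move has probability p* = (R−d)/(u−d) = 0.7556 and values discount at R = 1.27.
Terminal values V(2,·): V(2,0)=0.0000, V(2,1)=0.0000, V(2,2)=25.0000
  t=1,j=0: stock 127.4100 → up 175.8258 (V=0.0000), down 118.4913 (V=0.0000). Price 0.0000; hedge Δ=0.0000, bond B=0.0000.
  t=1,j=1: stock 189.0600 → up 260.9028 (V=25.0000), down 175.8258 (V=0.0000). Price 14.8731; hedge Δ=0.2939, bond B=-40.6824.
  t=0,j=0: stock 137.0000 → up 189.0600 (V=14.8731), down 127.4100 (V=0.0000). Price 8.8484; hedge Δ=0.2413, bond B=-24.2030.
Root portfolio cost Δ·137+B reproduces V0=8.8484.

(0,0): Delta=0.2413 Bond=-24.2030
(1,0): Delta=0.0000 Bond=0.0000
(1,1): Delta=0.2939 Bond=-40.6824
V0=8.8484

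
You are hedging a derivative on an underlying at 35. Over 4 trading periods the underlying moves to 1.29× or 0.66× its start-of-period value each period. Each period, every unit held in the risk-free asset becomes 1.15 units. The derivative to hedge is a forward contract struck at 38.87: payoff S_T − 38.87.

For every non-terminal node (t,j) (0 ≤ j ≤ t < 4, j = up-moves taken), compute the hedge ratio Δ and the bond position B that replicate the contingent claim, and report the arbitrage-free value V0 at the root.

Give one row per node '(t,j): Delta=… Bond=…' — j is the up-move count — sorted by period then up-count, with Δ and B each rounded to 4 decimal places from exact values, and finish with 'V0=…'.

(0,0): Delta=1.0000 Bond=-22.2240
(1,0): Delta=1.0000 Bond=-25.5577
(1,1): Delta=1.0000 Bond=-25.5577
(2,0): Delta=1.0000 Bond=-29.3913
(2,1): Delta=1.0000 Bond=-29.3913
(2,2): Delta=1.0000 Bond=-29.3913
(3,0): Delta=1.0000 Bond=-33.8000
(3,1): Delta=1.0000 Bond=-33.8000
(3,2): Delta=1.0000 Bond=-33.8000
(3,3): Delta=1.0000 Bond=-33.8000
V0=12.7760

Risk-neutral probability p* = (R−d)/(u−d) = (1.15−0.66)/(1.29−0.66) = 0.7778.
Terminal payoffs: V(4,0)=-32.2288, V(4,1)=-25.8896, V(4,2)=-13.4991, V(4,3)=10.7185, V(4,4)=58.0530
(3,0): S=10.0624. Δ = (V_up−V_dn)/(S_up−S_dn) = (-25.8896−-32.2288)/(12.9804−6.6412) = 1.0000. V = [p*·-25.8896 + (1−p*)·-32.2288]/1.15 = -23.7376. B = V − Δ·S = -33.8000.
(3,1): S=19.6673. Δ = (V_up−V_dn)/(S_up−S_dn) = (-13.4991−-25.8896)/(25.3709−12.9804) = 1.0000. V = [p*·-13.4991 + (1−p*)·-25.8896]/1.15 = -14.1327. B = V − Δ·S = -33.8000.
(3,2): S=38.4407. Δ = (V_up−V_dn)/(S_up−S_dn) = (10.7185−-13.4991)/(49.5885−25.3709) = 1.0000. V = [p*·10.7185 + (1−p*)·-13.4991]/1.15 = 4.6407. B = V − Δ·S = -33.8000.
(3,3): S=75.1341. Δ = (V_up−V_dn)/(S_up−S_dn) = (58.0530−10.7185)/(96.9230−49.5885) = 1.0000. V = [p*·58.0530 + (1−p*)·10.7185]/1.15 = 41.3341. B = V − Δ·S = -33.8000.
(2,0): S=15.2460. Δ = (V_up−V_dn)/(S_up−S_dn) = (-14.1327−-23.7376)/(19.6673−10.0624) = 1.0000. V = [p*·-14.1327 + (1−p*)·-23.7376]/1.15 = -14.1453. B = V − Δ·S = -29.3913.
(2,1): S=29.7990. Δ = (V_up−V_dn)/(S_up−S_dn) = (4.6407−-14.1327)/(38.4407−19.6673) = 1.0000. V = [p*·4.6407 + (1−p*)·-14.1327]/1.15 = 0.4077. B = V − Δ·S = -29.3913.
(2,2): S=58.2435. Δ = (V_up−V_dn)/(S_up−S_dn) = (41.3341−4.6407)/(75.1341−38.4407) = 1.0000. V = [p*·41.3341 + (1−p*)·4.6407]/1.15 = 28.8522. B = V − Δ·S = -29.3913.
(1,0): S=23.1000. Δ = (V_up−V_dn)/(S_up−S_dn) = (0.4077−-14.1453)/(29.7990−15.2460) = 1.0000. V = [p*·0.4077 + (1−p*)·-14.1453]/1.15 = -2.4577. B = V − Δ·S = -25.5577.
(1,1): S=45.1500. Δ = (V_up−V_dn)/(S_up−S_dn) = (28.8522−0.4077)/(58.2435−29.7990) = 1.0000. V = [p*·28.8522 + (1−p*)·0.4077]/1.15 = 19.5923. B = V − Δ·S = -25.5577.
(0,0): S=35.0000. Δ = (V_up−V_dn)/(S_up−S_dn) = (19.5923−-2.4577)/(45.1500−23.1000) = 1.0000. V = [p*·19.5923 + (1−p*)·-2.4577]/1.15 = 12.7760. B = V − Δ·S = -22.2240.
Root portfolio cost Δ·35+B reproduces V0=12.7760.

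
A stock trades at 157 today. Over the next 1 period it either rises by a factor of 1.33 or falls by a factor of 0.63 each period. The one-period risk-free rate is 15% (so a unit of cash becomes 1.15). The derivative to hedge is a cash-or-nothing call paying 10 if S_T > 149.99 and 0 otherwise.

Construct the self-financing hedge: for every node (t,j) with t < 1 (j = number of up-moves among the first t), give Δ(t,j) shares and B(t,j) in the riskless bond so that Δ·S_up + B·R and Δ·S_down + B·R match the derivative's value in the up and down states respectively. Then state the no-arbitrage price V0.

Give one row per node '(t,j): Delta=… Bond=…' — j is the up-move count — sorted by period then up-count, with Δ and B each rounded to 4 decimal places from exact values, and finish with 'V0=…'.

(0,0): Delta=0.0910 Bond=-7.8261
V0=6.4596

The replicating-portfolio and risk-neutral prices coincide; use p* = (1.15−0.63)/(1.33−0.63) = 0.7429 for the latter.
At expiry t=1: V(1,0)=0.0000, V(1,1)=10.0000
  t=0,j=0: stock 157.0000 → up 208.8100 (V=10.0000), down 98.9100 (V=0.0000). Price 6.4596; hedge Δ=0.0910, bond B=-7.8261.
The time-0 hedge costs 6.4596, which is the no-arbitrage price.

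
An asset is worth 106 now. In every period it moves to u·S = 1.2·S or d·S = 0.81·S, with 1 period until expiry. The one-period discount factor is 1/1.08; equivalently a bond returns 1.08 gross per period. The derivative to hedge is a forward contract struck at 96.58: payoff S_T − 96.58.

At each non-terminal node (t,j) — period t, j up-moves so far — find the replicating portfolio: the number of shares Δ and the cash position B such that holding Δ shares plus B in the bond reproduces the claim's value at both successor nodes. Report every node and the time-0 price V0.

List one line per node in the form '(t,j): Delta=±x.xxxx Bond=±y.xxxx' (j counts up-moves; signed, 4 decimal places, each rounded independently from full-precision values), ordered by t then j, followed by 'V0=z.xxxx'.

(0,0): Delta=1.0000 Bond=-89.4259
V0=16.5741

No-arbitrage ⇒ martingale measure with p* = (R−d)/(u−d) = 0.6923.
At expiry t=1: V(1,0)=-10.7200, V(1,1)=30.6200
  t=0,j=0: stock 106.0000 → up 127.2000 (V=30.6200), down 85.8600 (V=-10.7200). Price 16.5741; hedge Δ=1.0000, bond B=-89.4259.
Self-financing check: at every node Δ·S+B equals the discounted successor values.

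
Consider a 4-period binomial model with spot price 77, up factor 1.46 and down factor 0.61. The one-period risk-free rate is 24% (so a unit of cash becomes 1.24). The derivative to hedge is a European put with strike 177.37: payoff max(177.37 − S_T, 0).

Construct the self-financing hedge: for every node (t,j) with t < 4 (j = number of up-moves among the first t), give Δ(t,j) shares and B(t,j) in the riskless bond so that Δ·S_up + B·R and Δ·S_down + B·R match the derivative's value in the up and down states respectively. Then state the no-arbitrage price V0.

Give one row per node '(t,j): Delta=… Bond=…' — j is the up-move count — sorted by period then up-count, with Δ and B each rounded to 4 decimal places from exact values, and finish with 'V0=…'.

(0,0): Delta=-0.4372 Bond=53.7037
(1,0): Delta=-1.0000 Bond=93.0283
(1,1): Delta=-0.3551 Bond=57.3611
(2,0): Delta=-1.0000 Bond=115.3551
(2,1): Delta=-1.0000 Bond=115.3551
(2,2): Delta=-0.2610 Bond=55.6833
(3,0): Delta=-1.0000 Bond=143.0403
(3,1): Delta=-1.0000 Bond=143.0403
(3,2): Delta=-1.0000 Bond=143.0403
(3,3): Delta=-0.1531 Bond=43.2085
V0=20.0409

Since d<R<u, set p* = (R−d)/(u−d) = 0.7412; price each node as the discounted p*-expectation of its children.
Terminal payoffs: V(4,0)=166.7087, V(4,1)=151.8528, V(4,2)=116.2960, V(4,3)=31.1930, V(4,4)=0.0000
(3,0): S=17.4775. Δ = (V_up−V_dn)/(S_up−S_dn) = (151.8528−166.7087)/(25.5172−10.6613) = -1.0000. V = [p*·151.8528 + (1−p*)·166.7087]/1.24 = 125.5628. B = V − Δ·S = 143.0403.
(3,1): S=41.8315. Δ = (V_up−V_dn)/(S_up−S_dn) = (116.2960−151.8528)/(61.0740−25.5172) = -1.0000. V = [p*·116.2960 + (1−p*)·151.8528]/1.24 = 101.2088. B = V − Δ·S = 143.0403.
(3,2): S=100.1213. Δ = (V_up−V_dn)/(S_up−S_dn) = (31.1930−116.2960)/(146.1770−61.0740) = -1.0000. V = [p*·31.1930 + (1−p*)·116.2960]/1.24 = 42.9191. B = V − Δ·S = 143.0403.
(3,3): S=239.6345. Δ = (V_up−V_dn)/(S_up−S_dn) = (0.0000−31.1930)/(349.8663−146.1770) = -0.1531. V = [p*·0.0000 + (1−p*)·31.1930]/1.24 = 6.5109. B = V − Δ·S = 43.2085.
(2,0): S=28.6517. Δ = (V_up−V_dn)/(S_up−S_dn) = (101.2088−125.5628)/(41.8315−17.4775) = -1.0000. V = [p*·101.2088 + (1−p*)·125.5628]/1.24 = 86.7034. B = V − Δ·S = 115.3551.
(2,1): S=68.5762. Δ = (V_up−V_dn)/(S_up−S_dn) = (42.9191−101.2088)/(100.1213−41.8315) = -1.0000. V = [p*·42.9191 + (1−p*)·101.2088]/1.24 = 46.7789. B = V − Δ·S = 115.3551.
(2,2): S=164.1332. Δ = (V_up−V_dn)/(S_up−S_dn) = (6.5109−42.9191)/(239.6345−100.1213) = -0.2610. V = [p*·6.5109 + (1−p*)·42.9191]/1.24 = 12.8501. B = V − Δ·S = 55.6833.
(1,0): S=46.9700. Δ = (V_up−V_dn)/(S_up−S_dn) = (46.7789−86.7034)/(68.5762−28.6517) = -1.0000. V = [p*·46.7789 + (1−p*)·86.7034]/1.24 = 46.0583. B = V − Δ·S = 93.0283.
(1,1): S=112.4200. Δ = (V_up−V_dn)/(S_up−S_dn) = (12.8501−46.7789)/(164.1332−68.5762) = -0.3551. V = [p*·12.8501 + (1−p*)·46.7789]/1.24 = 17.4449. B = V − Δ·S = 57.3611.
(0,0): S=77.0000. Δ = (V_up−V_dn)/(S_up−S_dn) = (17.4449−46.0583)/(112.4200−46.9700) = -0.4372. V = [p*·17.4449 + (1−p*)·46.0583]/1.24 = 20.0409. B = V − Δ·S = 53.7037.
Self-financing check: at every node Δ·S+B equals the discounted successor values.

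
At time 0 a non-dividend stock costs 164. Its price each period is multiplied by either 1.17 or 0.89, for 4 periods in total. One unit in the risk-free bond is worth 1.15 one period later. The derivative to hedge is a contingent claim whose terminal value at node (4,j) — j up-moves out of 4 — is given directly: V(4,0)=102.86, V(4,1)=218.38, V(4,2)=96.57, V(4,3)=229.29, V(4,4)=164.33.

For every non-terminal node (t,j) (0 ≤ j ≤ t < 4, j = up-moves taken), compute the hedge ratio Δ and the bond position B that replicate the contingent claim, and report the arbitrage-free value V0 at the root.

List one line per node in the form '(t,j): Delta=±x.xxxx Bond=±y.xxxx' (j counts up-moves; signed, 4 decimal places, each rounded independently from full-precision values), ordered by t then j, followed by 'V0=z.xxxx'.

(0,0): Delta=-0.4178 Bond=169.9877
(1,0): Delta=1.8292 Bond=-132.4886
(1,1): Delta=-0.5493 Bond=220.7146
(2,0): Delta=-2.5068 Bond=410.9087
(2,1): Delta=2.0830 Bond=-195.6904
(2,2): Delta=-0.7033 Bond=288.3997
(3,0): Delta=3.5685 Bond=-229.8509
(3,1): Delta=-2.8623 Bond=526.5755
(3,2): Delta=2.3723 Bond=-282.8609
(3,3): Delta=-0.8833 Bond=378.9304
V0=101.4709

Risk-neutral probability p* = (R−d)/(u−d) = (1.15−0.89)/(1.17−0.89) = 0.9286.
Terminal values V(4,·): V(4,0)=102.8600, V(4,1)=218.3800, V(4,2)=96.5700, V(4,3)=229.2900, V(4,4)=164.3300
Node (3,0) S=115.6149: V=(p*·218.3800+(1−p*)·102.8600)/1.15=182.7205; Δ=(218.3800−102.8600)/(135.2695−102.8973)=3.5685; B=V−Δ·S=-229.8509
Node (3,1) S=151.9881: V=(p*·96.5700+(1−p*)·218.3800)/1.15=91.5398; Δ=(96.5700−218.3800)/(177.8261−135.2695)=-2.8623; B=V−Δ·S=526.5755
Node (3,2) S=199.8046: V=(p*·229.2900+(1−p*)·96.5700)/1.15=191.1391; Δ=(229.2900−96.5700)/(233.7714−177.8261)=2.3723; B=V−Δ·S=-282.8609
Node (3,3) S=262.6645: V=(p*·164.3300+(1−p*)·229.2900)/1.15=146.9304; Δ=(164.3300−229.2900)/(307.3175−233.7714)=-0.8833; B=V−Δ·S=378.9304
Node (2,0) S=129.9044: V=(p*·91.5398+(1−p*)·182.7205)/1.15=85.2632; Δ=(91.5398−182.7205)/(151.9881−115.6149)=-2.5068; B=V−Δ·S=410.9087
Node (2,1) S=170.7732: V=(p*·191.1391+(1−p*)·91.5398)/1.15=160.0216; Δ=(191.1391−91.5398)/(199.8046−151.9881)=2.0830; B=V−Δ·S=-195.6904
Node (2,2) S=224.4996: V=(p*·146.9304+(1−p*)·191.1391)/1.15=130.5115; Δ=(146.9304−191.1391)/(262.6645−199.8046)=-0.7033; B=V−Δ·S=288.3997
Node (1,0) S=145.9600: V=(p*·160.0216+(1−p*)·85.2632)/1.15=134.5059; Δ=(160.0216−85.2632)/(170.7732−129.9044)=1.8292; B=V−Δ·S=-132.4886
Node (1,1) S=191.8800: V=(p*·130.5115+(1−p*)·160.0216)/1.15=115.3212; Δ=(130.5115−160.0216)/(224.4996−170.7732)=-0.5493; B=V−Δ·S=220.7146
Node (0,0) S=164.0000: V=(p*·115.3212+(1−p*)·134.5059)/1.15=101.4709; Δ=(115.3212−134.5059)/(191.8800−145.9600)=-0.4178; B=V−Δ·S=169.9877
Check: Δ(0,0)·S0 + B(0,0) = 101.4709 = V0.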